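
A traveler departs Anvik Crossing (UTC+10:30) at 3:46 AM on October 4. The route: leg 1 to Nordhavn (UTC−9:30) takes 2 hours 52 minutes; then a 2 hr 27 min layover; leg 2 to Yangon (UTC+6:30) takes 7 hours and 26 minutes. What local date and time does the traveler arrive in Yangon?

Convert departure to UTC: 3:46 AM − 10:30 = 5:16 PM UTC on Oct 3.
Add 2 hours and 52 minutes leg 1 → 8:08 PM UTC.
Add 2 hours 27 minutes layover in Nordhavn → 10:35 PM UTC.
Add 7 hours and 26 minutes leg 2 → 6:01 AM UTC (Oct 4).
Yangon is UTC+6:30, so local arrival = 6:01 AM + 6:30 = 12:31 PM on Oct 4.

12:31 PM on Oct 4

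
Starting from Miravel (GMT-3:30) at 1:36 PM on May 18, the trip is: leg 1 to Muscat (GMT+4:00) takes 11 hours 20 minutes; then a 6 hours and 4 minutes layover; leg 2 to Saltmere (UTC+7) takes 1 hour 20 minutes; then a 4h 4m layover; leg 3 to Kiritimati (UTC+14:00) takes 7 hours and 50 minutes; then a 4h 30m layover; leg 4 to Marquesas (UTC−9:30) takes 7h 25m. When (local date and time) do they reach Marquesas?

2:09 AM on May 20

Convert departure to UTC: 1:36 PM + 3:30 = 5:06 PM UTC on May 18.
Add 11 hours and 20 minutes leg 1 → 4:26 AM UTC (May 19).
Add 6 hours and 4 minutes layover in Muscat → 10:30 AM UTC.
Add 1 hour 20 minutes leg 2 → 11:50 AM UTC.
Add 4 hours 4 minutes layover in Saltmere → 3:54 PM UTC.
Add 7 hours 50 minutes leg 3 → 11:44 PM UTC.
Add 4 hours and 30 minutes layover in Kiritimati → 4:14 AM UTC (May 20).
Add 7 hours 25 minutes leg 4 → 11:39 AM UTC.
Marquesas is UTC−9:30, so local arrival = 11:39 AM − 9:30 = 2:09 AM on May 20.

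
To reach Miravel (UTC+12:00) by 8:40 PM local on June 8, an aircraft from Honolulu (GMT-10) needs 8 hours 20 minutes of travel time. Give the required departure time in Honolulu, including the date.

2:20 PM on June 7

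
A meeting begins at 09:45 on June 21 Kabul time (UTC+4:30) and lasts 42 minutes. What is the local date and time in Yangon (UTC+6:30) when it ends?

Convert start to UTC: 09:45 − 4:30 = 05:15 UTC on Jun 21.
Add 42 minutes duration → 05:57 UTC.
Yangon is UTC+6:30, so local end time = 05:57 + 6:30 = 12:27 on Jun 21.

12:27 on June 21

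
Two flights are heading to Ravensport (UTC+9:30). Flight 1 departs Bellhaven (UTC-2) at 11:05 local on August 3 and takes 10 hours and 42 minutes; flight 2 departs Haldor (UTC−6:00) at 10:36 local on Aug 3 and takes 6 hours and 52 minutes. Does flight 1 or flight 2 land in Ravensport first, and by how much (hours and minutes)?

the second, by 19 minutes

Flight 1 in UTC: 11:05 + 2:00 = 13:05 on Aug 3.
+10 hours 42 minutes → arrive 23:47 UTC on Aug 3.
Flight 2 in UTC: 10:36 + 6:00 = 16:36 on Aug 3.
+6 hours and 52 minutes → arrive 23:28 UTC on Aug 3.
Flight 2 lands earlier by 19 minutes.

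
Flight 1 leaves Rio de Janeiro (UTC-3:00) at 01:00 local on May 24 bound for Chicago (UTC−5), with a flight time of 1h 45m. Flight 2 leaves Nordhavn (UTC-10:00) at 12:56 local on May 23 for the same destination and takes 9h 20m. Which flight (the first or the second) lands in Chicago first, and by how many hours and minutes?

Flight 1 in UTC: 01:00 + 3:00 = 04:00 on May 24.
+1 hour and 45 minutes → arrive 05:45 UTC on May 24.
Flight 2 in UTC: 12:56 + 10:00 = 22:56 on May 23.
+9 hours and 20 minutes → arrive 08:16 UTC on May 24.
Flight 1 lands earlier by 2 hours 31 minutes.

the first, by 2 hours 31 minutes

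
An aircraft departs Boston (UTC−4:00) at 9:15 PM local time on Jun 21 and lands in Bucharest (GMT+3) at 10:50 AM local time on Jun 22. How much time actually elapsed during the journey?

6 hours 35 minutes

Departure in UTC: 9:15 PM + 4:00 = 1:15 AM on Jun 22.
Arrival in UTC: 10:50 AM − 3:00 = 7:50 AM on Jun 22.
Elapsed = 7:50 AM − 1:15 AM = 6 hours 35 minutes.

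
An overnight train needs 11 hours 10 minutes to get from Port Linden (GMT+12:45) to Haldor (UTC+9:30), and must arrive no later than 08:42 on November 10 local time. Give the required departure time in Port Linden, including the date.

00:47 on November 10

Target arrival in UTC: 08:42 − 9:30 = 23:12 on Nov 9.
Subtract 11 hours and 10 minutes → departure 12:02 UTC on Nov 9.
Port Linden is UTC+12:45: 12:02 + 12:45 = 00:47 on Nov 10.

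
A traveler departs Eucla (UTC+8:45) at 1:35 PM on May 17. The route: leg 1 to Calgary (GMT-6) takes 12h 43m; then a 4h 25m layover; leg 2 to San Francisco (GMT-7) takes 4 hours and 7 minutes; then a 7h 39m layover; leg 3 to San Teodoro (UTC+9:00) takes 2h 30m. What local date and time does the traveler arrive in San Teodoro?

Convert departure to UTC: 1:35 PM − 8:45 = 4:50 AM UTC on May 17.
Add 12 hours and 43 minutes leg 1 → 5:33 PM UTC.
Add 4 hours 25 minutes layover in Calgary → 9:58 PM UTC.
Add 4 hours 7 minutes leg 2 → 2:05 AM UTC (May 18).
Add 7 hours and 39 minutes layover in San Francisco → 9:44 AM UTC.
Add 2 hours 30 minutes leg 3 → 12:14 PM UTC.
San Teodoro is UTC+9:00, so local arrival = 12:14 PM + 9:00 = 9:14 PM on May 18.

9:14 PM on May 18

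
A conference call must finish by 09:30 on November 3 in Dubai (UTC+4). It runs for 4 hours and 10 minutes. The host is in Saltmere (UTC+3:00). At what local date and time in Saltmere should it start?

04:20 on November 3

Target end time in UTC: 09:30 − 4:00 = 05:30 on Nov 3.
Subtract 4 hours and 10 minutes → start 01:20 UTC on Nov 3.
Saltmere is UTC+3:00: 01:20 + 3:00 = 04:20 on Nov 3.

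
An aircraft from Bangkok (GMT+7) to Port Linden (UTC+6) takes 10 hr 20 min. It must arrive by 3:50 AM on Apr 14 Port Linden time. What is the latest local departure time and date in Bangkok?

6:30 PM on Apr 13

Target arrival in UTC: 3:50 AM − 6:00 = 9:50 PM on Apr 13.
Subtract 10 hours and 20 minutes → departure 11:30 AM UTC on Apr 13.
Bangkok is UTC+7:00: 11:30 AM + 7:00 = 6:30 PM on Apr 13.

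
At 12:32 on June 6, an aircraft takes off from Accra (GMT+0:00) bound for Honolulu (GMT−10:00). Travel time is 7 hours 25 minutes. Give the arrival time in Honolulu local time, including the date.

09:57 on Jun 6

Accra is at UTC+0, so departure is already 12:32 UTC on Jun 6.
Add 7 hours and 25 minutes travel time → 19:57 UTC.
Honolulu is UTC−10:00, so local arrival = 19:57 − 10:00 = 09:57 on Jun 6.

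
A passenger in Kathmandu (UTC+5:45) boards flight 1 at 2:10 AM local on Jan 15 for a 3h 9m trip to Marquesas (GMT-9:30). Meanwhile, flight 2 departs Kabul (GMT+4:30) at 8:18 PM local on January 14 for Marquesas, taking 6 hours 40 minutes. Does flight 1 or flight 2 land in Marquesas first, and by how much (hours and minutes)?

the second, by 1 hour 6 minutes

Flight 1 in UTC: 2:10 AM − 5:45 = 8:25 PM on Jan 14.
+3 hours and 9 minutes → arrive 11:34 PM UTC on Jan 14.
Flight 2 in UTC: 8:18 PM − 4:30 = 3:48 PM on Jan 14.
+6 hours 40 minutes → arrive 10:28 PM UTC on Jan 14.
Flight 2 lands earlier by 1 hour 6 minutes.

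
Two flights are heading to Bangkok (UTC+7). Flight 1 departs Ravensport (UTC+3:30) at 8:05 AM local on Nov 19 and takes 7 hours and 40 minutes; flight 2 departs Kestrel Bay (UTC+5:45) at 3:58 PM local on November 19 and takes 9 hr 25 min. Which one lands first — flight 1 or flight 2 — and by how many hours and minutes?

Flight 1 in UTC: 8:05 AM − 3:30 = 4:35 AM on Nov 19.
+7 hours 40 minutes → arrive 12:15 PM UTC on Nov 19.
Flight 2 in UTC: 3:58 PM − 5:45 = 10:13 AM on Nov 19.
+9 hours 25 minutes → arrive 7:38 PM UTC on Nov 19.
Flight 1 lands earlier by 7 hours 23 minutes.

the first, by 7 hours 23 minutes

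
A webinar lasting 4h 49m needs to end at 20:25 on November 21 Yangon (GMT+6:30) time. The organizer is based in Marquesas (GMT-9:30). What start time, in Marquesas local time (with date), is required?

23:36 on November 20

Target end time in UTC: 20:25 − 6:30 = 13:55 on Nov 21.
Subtract 4 hours 49 minutes → start 09:06 UTC on Nov 21.
Marquesas is UTC−9:30: 09:06 − 9:30 = 23:36 on Nov 20.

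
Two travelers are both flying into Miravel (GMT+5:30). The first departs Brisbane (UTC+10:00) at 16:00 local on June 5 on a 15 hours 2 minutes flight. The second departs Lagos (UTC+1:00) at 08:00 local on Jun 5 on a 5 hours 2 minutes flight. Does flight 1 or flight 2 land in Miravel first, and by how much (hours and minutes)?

Flight 1 in UTC: 16:00 − 10:00 = 06:00 on Jun 5.
+15 hours 2 minutes → arrive 21:02 UTC on Jun 5.
Flight 2 in UTC: 08:00 − 1:00 = 07:00 on Jun 5.
+5 hours 2 minutes → arrive 12:02 UTC on Jun 5.
Flight 2 lands earlier by 9 hours.

the second, by 9 hours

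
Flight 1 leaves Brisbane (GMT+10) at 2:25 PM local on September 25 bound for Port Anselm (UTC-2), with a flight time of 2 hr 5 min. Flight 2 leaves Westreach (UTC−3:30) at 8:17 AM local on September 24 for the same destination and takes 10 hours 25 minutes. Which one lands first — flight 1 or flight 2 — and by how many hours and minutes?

the second, by 8 hours 18 minutes

Flight 1 in UTC: 2:25 PM − 10:00 = 4:25 AM on Sep 25.
+2 hours 5 minutes → arrive 6:30 AM UTC on Sep 25.
Flight 2 in UTC: 8:17 AM + 3:30 = 11:47 AM on Sep 24.
+10 hours 25 minutes → arrive 10:12 PM UTC on Sep 24.
Flight 2 lands earlier by 8 hours 18 minutes.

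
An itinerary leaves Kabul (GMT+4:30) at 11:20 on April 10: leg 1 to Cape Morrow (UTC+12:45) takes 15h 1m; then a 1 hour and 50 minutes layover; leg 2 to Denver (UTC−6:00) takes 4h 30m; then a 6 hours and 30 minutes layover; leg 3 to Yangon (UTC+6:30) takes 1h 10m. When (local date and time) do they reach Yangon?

Convert departure to UTC: 11:20 − 4:30 = 06:50 UTC on Apr 10.
Add 15 hours and 1 minute leg 1 → 21:51 UTC.
Add 1 hour 50 minutes layover in Cape Morrow → 23:41 UTC.
Add 4 hours and 30 minutes leg 2 → 04:11 UTC (Apr 11).
Add 6 hours 30 minutes layover in Denver → 10:41 UTC.
Add 1 hour 10 minutes leg 3 → 11:51 UTC.
Yangon is UTC+6:30, so local arrival = 11:51 + 6:30 = 18:21 on Apr 11.

18:21 on April 11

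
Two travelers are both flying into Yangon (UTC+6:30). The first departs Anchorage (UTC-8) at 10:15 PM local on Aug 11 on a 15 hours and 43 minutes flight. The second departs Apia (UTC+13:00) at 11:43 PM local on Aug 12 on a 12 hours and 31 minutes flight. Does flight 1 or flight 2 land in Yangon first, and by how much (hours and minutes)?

Flight 1 in UTC: 10:15 PM + 8:00 = 6:15 AM on Aug 12.
+15 hours and 43 minutes → arrive 9:58 PM UTC on Aug 12.
Flight 2 in UTC: 11:43 PM − 13:00 = 10:43 AM on Aug 12.
+12 hours and 31 minutes → arrive 11:14 PM UTC on Aug 12.
Flight 1 lands earlier by 1 hour 16 minutes.

the first, by 1 hour 16 minutes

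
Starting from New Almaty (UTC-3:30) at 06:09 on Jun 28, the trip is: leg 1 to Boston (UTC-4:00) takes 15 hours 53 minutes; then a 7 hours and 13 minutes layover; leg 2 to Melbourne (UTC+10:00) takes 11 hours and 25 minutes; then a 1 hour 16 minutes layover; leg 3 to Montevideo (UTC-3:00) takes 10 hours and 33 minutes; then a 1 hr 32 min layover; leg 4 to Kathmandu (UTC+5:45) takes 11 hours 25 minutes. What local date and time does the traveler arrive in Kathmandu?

02:41 on Jul 1

Convert departure to UTC: 06:09 + 3:30 = 09:39 UTC on Jun 28.
Add 15 hours 53 minutes leg 1 → 01:32 UTC (Jun 29).
Add 7 hours and 13 minutes layover in Boston → 08:45 UTC.
Add 11 hours 25 minutes leg 2 → 20:10 UTC.
Add 1 hour 16 minutes layover in Melbourne → 21:26 UTC.
Add 10 hours 33 minutes leg 3 → 07:59 UTC (Jun 30).
Add 1 hour 32 minutes layover in Montevideo → 09:31 UTC.
Add 11 hours and 25 minutes leg 4 → 20:56 UTC.
Kathmandu is UTC+5:45, so local arrival = 20:56 + 5:45 = 02:41 on Jul 1.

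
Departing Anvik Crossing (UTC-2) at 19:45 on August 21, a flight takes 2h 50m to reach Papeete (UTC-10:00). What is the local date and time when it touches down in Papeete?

14:35 on August 21

Convert departure to UTC: 19:45 + 2:00 = 21:45 UTC on Aug 21.
Add 2 hours and 50 minutes travel time → 00:35 UTC (Aug 22).
Papeete is UTC−10:00, so local arrival = 00:35 − 10:00 = 14:35 on Aug 21.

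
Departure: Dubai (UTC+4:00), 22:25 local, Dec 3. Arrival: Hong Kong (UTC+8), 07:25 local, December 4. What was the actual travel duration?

5 hours

Departure in UTC: 22:25 − 4:00 = 18:25 on Dec 3.
Arrival in UTC: 07:25 − 8:00 = 23:25 on Dec 3.
Elapsed = 23:25 − 18:25 = 5 hours.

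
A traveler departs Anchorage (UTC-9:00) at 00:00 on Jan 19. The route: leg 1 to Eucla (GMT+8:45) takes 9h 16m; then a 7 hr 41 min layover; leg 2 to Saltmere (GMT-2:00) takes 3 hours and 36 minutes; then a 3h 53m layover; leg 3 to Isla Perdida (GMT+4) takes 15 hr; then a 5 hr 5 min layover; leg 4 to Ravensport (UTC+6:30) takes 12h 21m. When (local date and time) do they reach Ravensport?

Convert departure to UTC: 00:00 + 9:00 = 09:00 UTC on Jan 19.
Add 9 hours and 16 minutes leg 1 → 18:16 UTC.
Add 7 hours and 41 minutes layover in Eucla → 01:57 UTC (Jan 20).
Add 3 hours 36 minutes leg 2 → 05:33 UTC.
Add 3 hours and 53 minutes layover in Saltmere → 09:26 UTC.
Add 15 hours leg 3 → 00:26 UTC (Jan 21).
Add 5 hours and 5 minutes layover in Isla Perdida → 05:31 UTC.
Add 12 hours 21 minutes leg 4 → 17:52 UTC.
Ravensport is UTC+6:30, so local arrival = 17:52 + 6:30 = 00:22 on Jan 22.

00:22 on January 22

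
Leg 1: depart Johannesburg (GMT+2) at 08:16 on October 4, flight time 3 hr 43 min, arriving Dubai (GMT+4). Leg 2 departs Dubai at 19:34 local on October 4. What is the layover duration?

5 hours 35 minutes

Convert departure to UTC: 08:16 − 2:00 = 06:16 UTC on Oct 4.
Add 3 hours and 43 minutes flight time → 09:59 UTC.
Dubai is UTC+4:00, so local arrival = 09:59 + 4:00 = 13:59 on Oct 4.
Layover = 19:34 − 13:59 = 5 hours 35 minutes.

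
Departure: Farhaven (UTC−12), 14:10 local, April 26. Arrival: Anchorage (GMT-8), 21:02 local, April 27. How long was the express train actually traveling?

26 hours 52 minutes

Departure in UTC: 14:10 + 12:00 = 02:10 on Apr 27.
Arrival in UTC: 21:02 + 8:00 = 05:02 on Apr 28.
Elapsed = 05:02 − 02:10 (+1 day) = 26 hours 52 minutes.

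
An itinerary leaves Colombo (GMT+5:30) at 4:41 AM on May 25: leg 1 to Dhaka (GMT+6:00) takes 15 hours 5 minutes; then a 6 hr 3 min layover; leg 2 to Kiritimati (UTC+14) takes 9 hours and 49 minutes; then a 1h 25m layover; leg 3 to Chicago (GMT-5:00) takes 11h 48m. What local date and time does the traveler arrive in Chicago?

Convert departure to UTC: 4:41 AM − 5:30 = 11:11 PM UTC on May 24.
Add 15 hours and 5 minutes leg 1 → 2:16 PM UTC (May 25).
Add 6 hours 3 minutes layover in Dhaka → 8:19 PM UTC.
Add 9 hours and 49 minutes leg 2 → 6:08 AM UTC (May 26).
Add 1 hour and 25 minutes layover in Kiritimati → 7:33 AM UTC.
Add 11 hours and 48 minutes leg 3 → 7:21 PM UTC.
Chicago is UTC−5:00, so local arrival = 7:21 PM − 5:00 = 2:21 PM on May 26.

2:21 PM on May 26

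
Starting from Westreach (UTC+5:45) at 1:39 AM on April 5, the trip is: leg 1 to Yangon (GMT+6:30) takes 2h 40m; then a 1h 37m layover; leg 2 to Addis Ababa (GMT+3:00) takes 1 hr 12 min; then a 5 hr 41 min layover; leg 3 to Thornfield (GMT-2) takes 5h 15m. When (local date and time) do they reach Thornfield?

10:19 AM on Apr 5

Convert departure to UTC: 1:39 AM − 5:45 = 7:54 PM UTC on Apr 4.
Add 2 hours and 40 minutes leg 1 → 10:34 PM UTC.
Add 1 hour and 37 minutes layover in Yangon → 12:11 AM UTC (Apr 5).
Add 1 hour 12 minutes leg 2 → 1:23 AM UTC.
Add 5 hours and 41 minutes layover in Addis Ababa → 7:04 AM UTC.
Add 5 hours 15 minutes leg 3 → 12:19 PM UTC.
Thornfield is UTC−2:00, so local arrival = 12:19 PM − 2:00 = 10:19 AM on Apr 5.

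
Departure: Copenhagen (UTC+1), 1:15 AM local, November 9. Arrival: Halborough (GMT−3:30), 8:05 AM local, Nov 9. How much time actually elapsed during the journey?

11 hours 20 minutes

Departure in UTC: 1:15 AM − 1:00 = 12:15 AM on Nov 9.
Arrival in UTC: 8:05 AM + 3:30 = 11:35 AM on Nov 9.
Elapsed = 11:35 AM − 12:15 AM = 11 hours 20 minutes.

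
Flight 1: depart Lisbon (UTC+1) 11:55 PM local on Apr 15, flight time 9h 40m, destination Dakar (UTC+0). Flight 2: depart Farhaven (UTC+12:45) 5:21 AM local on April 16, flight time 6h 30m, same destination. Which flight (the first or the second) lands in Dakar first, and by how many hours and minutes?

Flight 1 in UTC: 11:55 PM − 1:00 = 10:55 PM on Apr 15.
+9 hours 40 minutes → arrive 8:35 AM UTC on Apr 16.
Flight 2 in UTC: 5:21 AM − 12:45 = 4:36 PM on Apr 15.
+6 hours and 30 minutes → arrive 11:06 PM UTC on Apr 15.
Flight 2 lands earlier by 9 hours 29 minutes.

the second, by 9 hours 29 minutes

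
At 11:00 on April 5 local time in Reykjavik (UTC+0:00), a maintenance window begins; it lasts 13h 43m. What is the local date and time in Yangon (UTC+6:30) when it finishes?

07:13 on April 6

Reykjavik is at UTC+0, so start is already 11:00 UTC on Apr 5.
Add 13 hours and 43 minutes duration → 00:43 UTC (Apr 6).
Yangon is UTC+6:30, so local end time = 00:43 + 6:30 = 07:13 on Apr 6.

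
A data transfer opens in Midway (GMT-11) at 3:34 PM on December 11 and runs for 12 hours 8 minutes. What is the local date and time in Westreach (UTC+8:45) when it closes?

Convert start to UTC: 3:34 PM + 11:00 = 2:34 AM UTC on Dec 12.
Add 12 hours 8 minutes duration → 2:42 PM UTC.
Westreach is UTC+8:45, so local end time = 2:42 PM + 8:45 = 11:27 PM on Dec 12.

11:27 PM on December 12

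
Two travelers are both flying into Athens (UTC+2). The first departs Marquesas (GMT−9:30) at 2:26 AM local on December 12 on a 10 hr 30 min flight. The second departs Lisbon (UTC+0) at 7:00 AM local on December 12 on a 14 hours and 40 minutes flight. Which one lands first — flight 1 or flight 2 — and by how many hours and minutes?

Flight 1 in UTC: 2:26 AM + 9:30 = 11:56 AM on Dec 12.
+10 hours and 30 minutes → arrive 10:26 PM UTC on Dec 12.
Flight 2 departs at 7:00 AM UTC (Dec 12).
+14 hours 40 minutes → arrive 9:40 PM UTC on Dec 12.
Flight 2 lands earlier by 46 minutes.

the second, by 46 minutes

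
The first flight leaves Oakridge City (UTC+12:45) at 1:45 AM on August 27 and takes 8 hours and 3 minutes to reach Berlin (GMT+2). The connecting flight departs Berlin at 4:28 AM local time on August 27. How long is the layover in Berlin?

Convert departure to UTC: 1:45 AM − 12:45 = 1:00 PM UTC on Aug 26.
Add 8 hours and 3 minutes flight time → 9:03 PM UTC.
Berlin is UTC+2:00, so local arrival = 9:03 PM + 2:00 = 11:03 PM on Aug 26.
Layover = 4:28 AM − 11:03 PM (+1 day) = 5 hours 25 minutes.

5 hours 25 minutes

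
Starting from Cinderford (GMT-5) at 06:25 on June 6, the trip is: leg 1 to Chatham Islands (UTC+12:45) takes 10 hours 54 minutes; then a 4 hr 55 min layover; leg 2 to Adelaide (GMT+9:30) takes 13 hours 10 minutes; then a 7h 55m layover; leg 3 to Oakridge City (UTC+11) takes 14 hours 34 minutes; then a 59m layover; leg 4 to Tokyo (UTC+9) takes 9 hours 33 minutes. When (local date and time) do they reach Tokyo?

Convert departure to UTC: 06:25 + 5:00 = 11:25 UTC on Jun 6.
Add 10 hours and 54 minutes leg 1 → 22:19 UTC.
Add 4 hours 55 minutes layover in Chatham Islands → 03:14 UTC (Jun 7).
Add 13 hours and 10 minutes leg 2 → 16:24 UTC.
Add 7 hours 55 minutes layover in Adelaide → 00:19 UTC (Jun 8).
Add 14 hours and 34 minutes leg 3 → 14:53 UTC.
Add 59 minutes layover in Oakridge City → 15:52 UTC.
Add 9 hours and 33 minutes leg 4 → 01:25 UTC (Jun 9).
Tokyo is UTC+9:00, so local arrival = 01:25 + 9:00 = 10:25 on Jun 9.

10:25 on June 9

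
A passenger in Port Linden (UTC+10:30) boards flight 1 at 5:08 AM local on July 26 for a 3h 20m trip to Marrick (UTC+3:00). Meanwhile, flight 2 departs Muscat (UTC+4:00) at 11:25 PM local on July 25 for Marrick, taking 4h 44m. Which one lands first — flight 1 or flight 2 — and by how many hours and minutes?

Flight 1 in UTC: 5:08 AM − 10:30 = 6:38 PM on Jul 25.
+3 hours and 20 minutes → arrive 9:58 PM UTC on Jul 25.
Flight 2 in UTC: 11:25 PM − 4:00 = 7:25 PM on Jul 25.
+4 hours 44 minutes → arrive 12:09 AM UTC on Jul 26.
Flight 1 lands earlier by 2 hours 11 minutes.

the first, by 2 hours 11 minutes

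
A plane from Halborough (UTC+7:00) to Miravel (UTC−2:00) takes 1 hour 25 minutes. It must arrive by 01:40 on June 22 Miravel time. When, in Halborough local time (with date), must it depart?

09:15 on June 22

Target arrival in UTC: 01:40 + 2:00 = 03:40 on Jun 22.
Subtract 1 hour and 25 minutes → departure 02:15 UTC on Jun 22.
Halborough is UTC+7:00: 02:15 + 7:00 = 09:15 on Jun 22.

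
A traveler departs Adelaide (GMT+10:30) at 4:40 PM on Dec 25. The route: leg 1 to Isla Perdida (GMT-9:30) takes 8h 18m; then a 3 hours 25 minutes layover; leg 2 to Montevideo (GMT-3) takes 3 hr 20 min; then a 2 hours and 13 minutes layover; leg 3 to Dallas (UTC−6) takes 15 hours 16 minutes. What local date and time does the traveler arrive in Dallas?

Convert departure to UTC: 4:40 PM − 10:30 = 6:10 AM UTC on Dec 25.
Add 8 hours and 18 minutes leg 1 → 2:28 PM UTC.
Add 3 hours 25 minutes layover in Isla Perdida → 5:53 PM UTC.
Add 3 hours 20 minutes leg 2 → 9:13 PM UTC.
Add 2 hours and 13 minutes layover in Montevideo → 11:26 PM UTC.
Add 15 hours 16 minutes leg 3 → 2:42 PM UTC (Dec 26).
Dallas is UTC−6:00, so local arrival = 2:42 PM − 6:00 = 8:42 AM on Dec 26.

8:42 AM on December 26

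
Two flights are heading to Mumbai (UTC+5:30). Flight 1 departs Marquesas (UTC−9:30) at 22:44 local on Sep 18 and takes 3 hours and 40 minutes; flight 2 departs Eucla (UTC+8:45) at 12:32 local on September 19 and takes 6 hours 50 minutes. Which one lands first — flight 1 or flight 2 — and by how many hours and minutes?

Flight 1 in UTC: 22:44 + 9:30 = 08:14 on Sep 19.
+3 hours 40 minutes → arrive 11:54 UTC on Sep 19.
Flight 2 in UTC: 12:32 − 8:45 = 03:47 on Sep 19.
+6 hours and 50 minutes → arrive 10:37 UTC on Sep 19.
Flight 2 lands earlier by 1 hour 17 minutes.

the second, by 1 hour 17 minutes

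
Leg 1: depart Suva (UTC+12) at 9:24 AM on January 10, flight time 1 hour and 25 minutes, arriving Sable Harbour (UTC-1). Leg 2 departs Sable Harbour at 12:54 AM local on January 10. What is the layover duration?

3 hours 5 minutes

Convert departure to UTC: 9:24 AM − 12:00 = 9:24 PM UTC on Jan 9.
Add 1 hour 25 minutes flight time → 10:49 PM UTC.
Sable Harbour is UTC−1:00, so local arrival = 10:49 PM − 1:00 = 9:49 PM on Jan 9.
Layover = 12:54 AM − 9:49 PM (+1 day) = 3 hours 5 minutes.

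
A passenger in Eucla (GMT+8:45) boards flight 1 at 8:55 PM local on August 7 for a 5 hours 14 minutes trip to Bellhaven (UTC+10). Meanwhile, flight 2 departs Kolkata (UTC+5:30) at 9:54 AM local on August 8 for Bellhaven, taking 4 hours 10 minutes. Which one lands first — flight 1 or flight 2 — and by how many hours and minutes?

the first, by 15 hours 10 minutes

Flight 1 in UTC: 8:55 PM − 8:45 = 12:10 PM on Aug 7.
+5 hours 14 minutes → arrive 5:24 PM UTC on Aug 7.
Flight 2 in UTC: 9:54 AM − 5:30 = 4:24 AM on Aug 8.
+4 hours 10 minutes → arrive 8:34 AM UTC on Aug 8.
Flight 1 lands earlier by 15 hours 10 minutes.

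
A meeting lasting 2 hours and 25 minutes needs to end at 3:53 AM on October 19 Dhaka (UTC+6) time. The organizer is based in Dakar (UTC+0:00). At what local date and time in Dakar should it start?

Target end time in UTC: 3:53 AM − 6:00 = 9:53 PM on Oct 18.
Subtract 2 hours and 25 minutes → start 7:28 PM UTC on Oct 18.
Dakar is UTC+0, so start is 7:28 PM on Oct 18.

7:28 PM on Oct 18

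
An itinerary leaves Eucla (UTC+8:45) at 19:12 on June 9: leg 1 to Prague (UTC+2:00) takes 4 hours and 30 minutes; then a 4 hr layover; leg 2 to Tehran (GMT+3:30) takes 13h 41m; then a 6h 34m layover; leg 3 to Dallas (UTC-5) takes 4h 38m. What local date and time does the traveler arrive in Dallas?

14:50 on June 10

Convert departure to UTC: 19:12 − 8:45 = 10:27 UTC on Jun 9.
Add 4 hours 30 minutes leg 1 → 14:57 UTC.
Add 4 hours layover in Prague → 18:57 UTC.
Add 13 hours and 41 minutes leg 2 → 08:38 UTC (Jun 10).
Add 6 hours 34 minutes layover in Tehran → 15:12 UTC.
Add 4 hours 38 minutes leg 3 → 19:50 UTC.
Dallas is UTC−5:00, so local arrival = 19:50 − 5:00 = 14:50 on Jun 10.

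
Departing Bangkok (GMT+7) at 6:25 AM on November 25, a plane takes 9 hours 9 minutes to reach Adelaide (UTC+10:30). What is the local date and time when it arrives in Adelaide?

7:04 PM on November 25

Convert departure to UTC: 6:25 AM − 7:00 = 11:25 PM UTC on Nov 24.
Add 9 hours 9 minutes travel time → 8:34 AM UTC (Nov 25).
Adelaide is UTC+10:30, so local arrival = 8:34 AM + 10:30 = 7:04 PM on Nov 25.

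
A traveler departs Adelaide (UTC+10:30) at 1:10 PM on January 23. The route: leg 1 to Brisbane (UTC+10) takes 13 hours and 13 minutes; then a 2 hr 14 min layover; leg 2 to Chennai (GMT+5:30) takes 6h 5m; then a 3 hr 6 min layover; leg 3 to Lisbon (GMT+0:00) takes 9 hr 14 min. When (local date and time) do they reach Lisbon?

12:32 PM on January 24

Convert departure to UTC: 1:10 PM − 10:30 = 2:40 AM UTC on Jan 23.
Add 13 hours 13 minutes leg 1 → 3:53 PM UTC.
Add 2 hours 14 minutes layover in Brisbane → 6:07 PM UTC.
Add 6 hours and 5 minutes leg 2 → 12:12 AM UTC (Jan 24).
Add 3 hours and 6 minutes layover in Chennai → 3:18 AM UTC.
Add 9 hours 14 minutes leg 3 → 12:32 PM UTC.
Lisbon is UTC+0, so local arrival is the same: 12:32 PM on Jan 24.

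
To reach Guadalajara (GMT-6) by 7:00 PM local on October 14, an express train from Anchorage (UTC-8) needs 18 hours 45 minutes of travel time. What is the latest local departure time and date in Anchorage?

Target arrival in UTC: 7:00 PM + 6:00 = 1:00 AM on Oct 15.
Subtract 18 hours 45 minutes → departure 6:15 AM UTC on Oct 14.
Anchorage is UTC−8:00: 6:15 AM − 8:00 = 10:15 PM on Oct 13.

10:15 PM on Oct 13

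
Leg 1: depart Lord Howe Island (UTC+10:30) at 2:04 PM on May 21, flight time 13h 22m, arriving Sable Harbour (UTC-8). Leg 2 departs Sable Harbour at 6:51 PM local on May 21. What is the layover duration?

Convert departure to UTC: 2:04 PM − 10:30 = 3:34 AM UTC on May 21.
Add 13 hours 22 minutes flight time → 4:56 PM UTC.
Sable Harbour is UTC−8:00, so local arrival = 4:56 PM − 8:00 = 8:56 AM on May 21.
Layover = 6:51 PM − 8:56 AM = 9 hours 55 minutes.

9 hours 55 minutes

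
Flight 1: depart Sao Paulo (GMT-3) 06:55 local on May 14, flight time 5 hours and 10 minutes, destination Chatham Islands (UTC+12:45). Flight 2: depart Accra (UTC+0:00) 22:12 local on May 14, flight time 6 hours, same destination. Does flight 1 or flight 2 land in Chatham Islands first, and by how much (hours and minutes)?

the first, by 13 hours 7 minutes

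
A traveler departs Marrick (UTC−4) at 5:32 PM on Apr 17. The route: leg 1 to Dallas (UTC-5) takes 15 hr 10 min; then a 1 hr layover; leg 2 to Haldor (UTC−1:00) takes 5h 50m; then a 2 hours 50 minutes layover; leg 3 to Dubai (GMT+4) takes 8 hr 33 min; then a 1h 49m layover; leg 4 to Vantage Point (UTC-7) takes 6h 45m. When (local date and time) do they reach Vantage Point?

Convert departure to UTC: 5:32 PM + 4:00 = 9:32 PM UTC on Apr 17.
Add 15 hours 10 minutes leg 1 → 12:42 PM UTC (Apr 18).
Add 1 hour layover in Dallas → 1:42 PM UTC.
Add 5 hours and 50 minutes leg 2 → 7:32 PM UTC.
Add 2 hours 50 minutes layover in Haldor → 10:22 PM UTC.
Add 8 hours 33 minutes leg 3 → 6:55 AM UTC (Apr 19).
Add 1 hour and 49 minutes layover in Dubai → 8:44 AM UTC.
Add 6 hours and 45 minutes leg 4 → 3:29 PM UTC.
Vantage Point is UTC−7:00, so local arrival = 3:29 PM − 7:00 = 8:29 AM on Apr 19.

8:29 AM on April 19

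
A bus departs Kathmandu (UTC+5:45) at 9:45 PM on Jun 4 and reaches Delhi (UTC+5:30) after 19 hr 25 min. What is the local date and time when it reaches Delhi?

4:55 PM on June 5

Delhi is 0:15 behind Kathmandu.
After 19 hours and 25 minutes it is 5:10 PM (Jun 5) in Kathmandu.
Shift by the zone difference: 5:10 PM − 0:15 = 4:55 PM on Jun 5 in Delhi.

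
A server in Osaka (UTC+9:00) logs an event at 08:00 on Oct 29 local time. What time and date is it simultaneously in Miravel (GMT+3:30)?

02:30 on October 29

Miravel is 5:30 behind Osaka.
Shift by the zone difference: 08:00 − 5:30 = 02:30 on Oct 29 in Miravel.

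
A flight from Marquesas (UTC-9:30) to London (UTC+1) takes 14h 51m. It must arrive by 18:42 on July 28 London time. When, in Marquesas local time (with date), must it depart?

17:21 on July 27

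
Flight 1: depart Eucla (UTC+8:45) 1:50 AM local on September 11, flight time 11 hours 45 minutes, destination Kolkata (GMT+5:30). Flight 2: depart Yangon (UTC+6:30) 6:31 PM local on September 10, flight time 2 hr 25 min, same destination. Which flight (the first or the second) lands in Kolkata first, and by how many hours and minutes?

Flight 1 in UTC: 1:50 AM − 8:45 = 5:05 PM on Sep 10.
+11 hours and 45 minutes → arrive 4:50 AM UTC on Sep 11.
Flight 2 in UTC: 6:31 PM − 6:30 = 12:01 PM on Sep 10.
+2 hours 25 minutes → arrive 2:26 PM UTC on Sep 10.
Flight 2 lands earlier by 14 hours 24 minutes.

the second, by 14 hours 24 minutes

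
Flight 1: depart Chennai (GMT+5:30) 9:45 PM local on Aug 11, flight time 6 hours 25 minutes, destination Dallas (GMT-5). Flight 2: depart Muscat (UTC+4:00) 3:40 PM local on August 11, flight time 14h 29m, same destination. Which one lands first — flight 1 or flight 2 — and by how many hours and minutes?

Flight 1 in UTC: 9:45 PM − 5:30 = 4:15 PM on Aug 11.
+6 hours and 25 minutes → arrive 10:40 PM UTC on Aug 11.
Flight 2 in UTC: 3:40 PM − 4:00 = 11:40 AM on Aug 11.
+14 hours and 29 minutes → arrive 2:09 AM UTC on Aug 12.
Flight 1 lands earlier by 3 hours 29 minutes.

the first, by 3 hours 29 minutes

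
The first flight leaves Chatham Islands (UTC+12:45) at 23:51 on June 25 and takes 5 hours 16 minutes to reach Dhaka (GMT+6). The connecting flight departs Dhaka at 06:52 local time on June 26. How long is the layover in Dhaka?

8 hours 30 minutes

Convert departure to UTC: 23:51 − 12:45 = 11:06 UTC on Jun 25.
Add 5 hours 16 minutes flight time → 16:22 UTC.
Dhaka is UTC+6:00, so local arrival = 16:22 + 6:00 = 22:22 on Jun 25.
Layover = 06:52 − 22:22 (+1 day) = 8 hours 30 minutes.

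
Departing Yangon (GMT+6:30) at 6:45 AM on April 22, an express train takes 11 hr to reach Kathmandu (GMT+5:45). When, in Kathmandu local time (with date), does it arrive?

5:00 PM on Apr 22

Convert departure to UTC: 6:45 AM − 6:30 = 12:15 AM UTC on Apr 22.
Add 11 hours travel time → 11:15 AM UTC.
Kathmandu is UTC+5:45, so local arrival = 11:15 AM + 5:45 = 5:00 PM on Apr 22.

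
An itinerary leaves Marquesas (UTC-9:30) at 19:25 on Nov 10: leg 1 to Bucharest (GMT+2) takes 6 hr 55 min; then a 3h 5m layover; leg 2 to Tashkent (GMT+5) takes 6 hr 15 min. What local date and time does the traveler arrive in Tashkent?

02:10 on November 12

Convert departure to UTC: 19:25 + 9:30 = 04:55 UTC on Nov 11.
Add 6 hours 55 minutes leg 1 → 11:50 UTC.
Add 3 hours and 5 minutes layover in Bucharest → 14:55 UTC.
Add 6 hours and 15 minutes leg 2 → 21:10 UTC.
Tashkent is UTC+5:00, so local arrival = 21:10 + 5:00 = 02:10 on Nov 12.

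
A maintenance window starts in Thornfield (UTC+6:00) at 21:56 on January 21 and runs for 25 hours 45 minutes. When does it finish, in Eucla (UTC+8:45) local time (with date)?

Eucla is 2:45 ahead of Thornfield.
After 25 hours and 45 minutes it is 23:41 (Jan 22) in Thornfield.
Shift by the zone difference: 23:41 + 2:45 = 02:26 on Jan 23 in Eucla.

02:26 on January 23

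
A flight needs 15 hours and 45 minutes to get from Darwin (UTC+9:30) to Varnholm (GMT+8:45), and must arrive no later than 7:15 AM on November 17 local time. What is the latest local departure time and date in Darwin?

4:15 PM on Nov 16

Target arrival in UTC: 7:15 AM − 8:45 = 10:30 PM on Nov 16.
Subtract 15 hours and 45 minutes → departure 6:45 AM UTC on Nov 16.
Darwin is UTC+9:30: 6:45 AM + 9:30 = 4:15 PM on Nov 16.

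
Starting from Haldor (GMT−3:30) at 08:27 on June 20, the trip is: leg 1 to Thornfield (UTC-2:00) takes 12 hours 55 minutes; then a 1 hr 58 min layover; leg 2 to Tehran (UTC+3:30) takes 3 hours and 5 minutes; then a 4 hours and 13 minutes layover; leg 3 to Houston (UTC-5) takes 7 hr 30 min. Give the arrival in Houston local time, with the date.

Convert departure to UTC: 08:27 + 3:30 = 11:57 UTC on Jun 20.
Add 12 hours and 55 minutes leg 1 → 00:52 UTC (Jun 21).
Add 1 hour 58 minutes layover in Thornfield → 02:50 UTC.
Add 3 hours 5 minutes leg 2 → 05:55 UTC.
Add 4 hours and 13 minutes layover in Tehran → 10:08 UTC.
Add 7 hours and 30 minutes leg 3 → 17:38 UTC.
Houston is UTC−5:00, so local arrival = 17:38 − 5:00 = 12:38 on Jun 21.

12:38 on June 21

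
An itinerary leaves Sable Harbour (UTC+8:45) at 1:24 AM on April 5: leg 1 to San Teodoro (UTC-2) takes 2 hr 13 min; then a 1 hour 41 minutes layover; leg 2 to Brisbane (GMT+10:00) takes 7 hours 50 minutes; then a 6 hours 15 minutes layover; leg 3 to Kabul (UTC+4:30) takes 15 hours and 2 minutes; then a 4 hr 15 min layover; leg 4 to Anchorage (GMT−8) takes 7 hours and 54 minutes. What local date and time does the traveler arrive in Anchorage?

5:49 AM on Apr 6

Convert departure to UTC: 1:24 AM − 8:45 = 4:39 PM UTC on Apr 4.
Add 2 hours 13 minutes leg 1 → 6:52 PM UTC.
Add 1 hour 41 minutes layover in San Teodoro → 8:33 PM UTC.
Add 7 hours and 50 minutes leg 2 → 4:23 AM UTC (Apr 5).
Add 6 hours and 15 minutes layover in Brisbane → 10:38 AM UTC.
Add 15 hours and 2 minutes leg 3 → 1:40 AM UTC (Apr 6).
Add 4 hours and 15 minutes layover in Kabul → 5:55 AM UTC.
Add 7 hours and 54 minutes leg 4 → 1:49 PM UTC.
Anchorage is UTC−8:00, so local arrival = 1:49 PM − 8:00 = 5:49 AM on Apr 6.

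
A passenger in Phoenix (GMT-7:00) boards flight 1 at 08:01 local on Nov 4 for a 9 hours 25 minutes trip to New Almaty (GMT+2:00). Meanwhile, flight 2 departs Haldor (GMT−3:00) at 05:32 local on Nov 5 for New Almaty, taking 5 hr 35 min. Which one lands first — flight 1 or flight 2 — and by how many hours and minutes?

Flight 1 in UTC: 08:01 + 7:00 = 15:01 on Nov 4.
+9 hours and 25 minutes → arrive 00:26 UTC on Nov 5.
Flight 2 in UTC: 05:32 + 3:00 = 08:32 on Nov 5.
+5 hours and 35 minutes → arrive 14:07 UTC on Nov 5.
Flight 1 lands earlier by 13 hours 41 minutes.

the first, by 13 hours 41 minutes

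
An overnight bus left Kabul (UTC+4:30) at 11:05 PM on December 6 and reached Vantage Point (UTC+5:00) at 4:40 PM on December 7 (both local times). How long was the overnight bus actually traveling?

Departure in UTC: 11:05 PM − 4:30 = 6:35 PM on Dec 6.
Arrival in UTC: 4:40 PM − 5:00 = 11:40 AM on Dec 7.
Elapsed = 11:40 AM − 6:35 PM (+1 day) = 17 hours 5 minutes.

17 hours 5 minutes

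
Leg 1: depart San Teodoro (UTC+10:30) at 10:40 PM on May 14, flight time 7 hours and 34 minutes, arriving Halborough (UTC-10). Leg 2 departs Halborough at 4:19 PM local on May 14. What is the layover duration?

6 hours 35 minutes

Convert departure to UTC: 10:40 PM − 10:30 = 12:10 PM UTC on May 14.
Add 7 hours and 34 minutes flight time → 7:44 PM UTC.
Halborough is UTC−10:00, so local arrival = 7:44 PM − 10:00 = 9:44 AM on May 14.
Layover = 4:19 PM − 9:44 AM = 6 hours 35 minutes.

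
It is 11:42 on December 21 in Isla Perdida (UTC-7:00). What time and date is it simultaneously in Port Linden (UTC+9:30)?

04:12 on Dec 22

Port Linden is 16:30 ahead of Isla Perdida.
Shift by the zone difference: 11:42 + 16:30 = 04:12 on Dec 22 in Port Linden.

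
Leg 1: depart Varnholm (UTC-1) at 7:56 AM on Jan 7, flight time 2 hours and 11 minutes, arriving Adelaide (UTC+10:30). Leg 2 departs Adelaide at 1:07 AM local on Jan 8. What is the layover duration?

3 hours 30 minutes

Convert departure to UTC: 7:56 AM + 1:00 = 8:56 AM UTC on Jan 7.
Add 2 hours and 11 minutes flight time → 11:07 AM UTC.
Adelaide is UTC+10:30, so local arrival = 11:07 AM + 10:30 = 9:37 PM on Jan 7.
Layover = 1:07 AM − 9:37 PM (+1 day) = 3 hours 30 minutes.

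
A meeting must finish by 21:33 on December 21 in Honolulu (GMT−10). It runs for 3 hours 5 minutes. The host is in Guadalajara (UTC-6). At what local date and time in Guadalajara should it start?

22:28 on December 21

Target end time in UTC: 21:33 + 10:00 = 07:33 on Dec 22.
Subtract 3 hours and 5 minutes → start 04:28 UTC on Dec 22.
Guadalajara is UTC−6:00: 04:28 − 6:00 = 22:28 on Dec 21.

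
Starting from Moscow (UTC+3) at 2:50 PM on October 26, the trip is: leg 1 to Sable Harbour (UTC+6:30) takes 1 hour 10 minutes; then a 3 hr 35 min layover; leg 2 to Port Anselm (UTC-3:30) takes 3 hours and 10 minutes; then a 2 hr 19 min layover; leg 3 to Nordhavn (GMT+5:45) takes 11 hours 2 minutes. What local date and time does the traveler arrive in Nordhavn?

2:51 PM on Oct 27

Convert departure to UTC: 2:50 PM − 3:00 = 11:50 AM UTC on Oct 26.
Add 1 hour and 10 minutes leg 1 → 1:00 PM UTC.
Add 3 hours 35 minutes layover in Sable Harbour → 4:35 PM UTC.
Add 3 hours 10 minutes leg 2 → 7:45 PM UTC.
Add 2 hours and 19 minutes layover in Port Anselm → 10:04 PM UTC.
Add 11 hours and 2 minutes leg 3 → 9:06 AM UTC (Oct 27).
Nordhavn is UTC+5:45, so local arrival = 9:06 AM + 5:45 = 2:51 PM on Oct 27.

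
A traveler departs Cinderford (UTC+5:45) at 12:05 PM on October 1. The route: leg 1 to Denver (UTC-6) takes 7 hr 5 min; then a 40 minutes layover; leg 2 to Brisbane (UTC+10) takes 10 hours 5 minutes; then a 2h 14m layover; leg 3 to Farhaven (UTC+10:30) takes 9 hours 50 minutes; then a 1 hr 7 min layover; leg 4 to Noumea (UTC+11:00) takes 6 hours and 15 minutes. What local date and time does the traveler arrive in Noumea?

6:36 AM on October 3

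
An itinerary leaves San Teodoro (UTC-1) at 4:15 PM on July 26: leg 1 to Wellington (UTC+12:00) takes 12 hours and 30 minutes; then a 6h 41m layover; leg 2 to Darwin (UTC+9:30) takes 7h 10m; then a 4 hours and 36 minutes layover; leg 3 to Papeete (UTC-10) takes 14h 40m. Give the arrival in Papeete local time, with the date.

4:52 AM on July 28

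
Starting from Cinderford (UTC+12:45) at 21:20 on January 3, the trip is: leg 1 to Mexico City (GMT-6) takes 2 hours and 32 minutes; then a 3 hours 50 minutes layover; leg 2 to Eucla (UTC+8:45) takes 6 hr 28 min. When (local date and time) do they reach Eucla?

Convert departure to UTC: 21:20 − 12:45 = 08:35 UTC on Jan 3.
Add 2 hours 32 minutes leg 1 → 11:07 UTC.
Add 3 hours 50 minutes layover in Mexico City → 14:57 UTC.
Add 6 hours and 28 minutes leg 2 → 21:25 UTC.
Eucla is UTC+8:45, so local arrival = 21:25 + 8:45 = 06:10 on Jan 4.

06:10 on January 4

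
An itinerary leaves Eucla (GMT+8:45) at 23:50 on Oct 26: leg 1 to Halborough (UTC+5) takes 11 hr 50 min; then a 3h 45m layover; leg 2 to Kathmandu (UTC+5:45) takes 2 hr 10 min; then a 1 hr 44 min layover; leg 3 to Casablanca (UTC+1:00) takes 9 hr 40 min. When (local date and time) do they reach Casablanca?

21:14 on October 27

Convert departure to UTC: 23:50 − 8:45 = 15:05 UTC on Oct 26.
Add 11 hours 50 minutes leg 1 → 02:55 UTC (Oct 27).
Add 3 hours and 45 minutes layover in Halborough → 06:40 UTC.
Add 2 hours and 10 minutes leg 2 → 08:50 UTC.
Add 1 hour 44 minutes layover in Kathmandu → 10:34 UTC.
Add 9 hours and 40 minutes leg 3 → 20:14 UTC.
Casablanca is UTC+1:00, so local arrival = 20:14 + 1:00 = 21:14 on Oct 27.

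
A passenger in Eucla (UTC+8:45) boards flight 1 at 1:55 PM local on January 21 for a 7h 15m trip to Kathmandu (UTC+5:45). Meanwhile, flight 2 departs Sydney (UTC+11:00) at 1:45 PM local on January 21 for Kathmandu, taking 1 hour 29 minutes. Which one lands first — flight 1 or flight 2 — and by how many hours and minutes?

Flight 1 in UTC: 1:55 PM − 8:45 = 5:10 AM on Jan 21.
+7 hours and 15 minutes → arrive 12:25 PM UTC on Jan 21.
Flight 2 in UTC: 1:45 PM − 11:00 = 2:45 AM on Jan 21.
+1 hour 29 minutes → arrive 4:14 AM UTC on Jan 21.
Flight 2 lands earlier by 8 hours 11 minutes.

the second, by 8 hours 11 minutes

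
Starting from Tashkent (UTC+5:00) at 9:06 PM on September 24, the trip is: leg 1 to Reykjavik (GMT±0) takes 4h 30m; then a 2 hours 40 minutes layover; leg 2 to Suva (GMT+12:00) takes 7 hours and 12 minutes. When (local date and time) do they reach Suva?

6:28 PM on Sep 25

Convert departure to UTC: 9:06 PM − 5:00 = 4:06 PM UTC on Sep 24.
Add 4 hours and 30 minutes leg 1 → 8:36 PM UTC.
Add 2 hours 40 minutes layover in Reykjavik → 11:16 PM UTC.
Add 7 hours and 12 minutes leg 2 → 6:28 AM UTC (Sep 25).
Suva is UTC+12:00, so local arrival = 6:28 AM + 12:00 = 6:28 PM on Sep 25.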